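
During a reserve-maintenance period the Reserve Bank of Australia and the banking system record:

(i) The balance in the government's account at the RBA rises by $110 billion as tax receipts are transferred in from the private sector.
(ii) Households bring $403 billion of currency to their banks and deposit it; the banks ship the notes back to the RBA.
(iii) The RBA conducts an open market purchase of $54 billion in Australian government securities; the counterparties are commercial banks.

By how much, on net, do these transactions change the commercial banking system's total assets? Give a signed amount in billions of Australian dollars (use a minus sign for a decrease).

+$293 billion

RBA balance sheet:
  Assets:      Securities +$54B
  Liabilities: Bank reserves +$347B, Currency in circulation −$403B, Government deposits +$110B
Commercial banking system:
  Assets:      Reserves at CB +$347B, Securities −$54B
  Liabilities: Checkable deposits +$293B
Change in total bank assets = +$293 billion.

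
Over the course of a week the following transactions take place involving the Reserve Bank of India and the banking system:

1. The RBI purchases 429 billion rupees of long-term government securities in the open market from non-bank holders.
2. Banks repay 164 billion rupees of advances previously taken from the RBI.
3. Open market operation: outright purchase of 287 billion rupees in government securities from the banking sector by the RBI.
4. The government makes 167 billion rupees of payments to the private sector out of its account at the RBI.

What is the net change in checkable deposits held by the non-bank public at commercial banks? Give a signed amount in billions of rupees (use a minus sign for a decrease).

RBI balance sheet:
  Assets:      Securities +716B, Loans to banks −164B
  Liabilities: Bank reserves +719B, Government deposits −167B
Commercial banking system:
  Assets:      Reserves at CB +719B, Securities −287B
  Liabilities: Checkable deposits +596B, Borrowings from CB −164B
So the change in checkable deposits held by the non-bank public at commercial banks is +596 billion.

+596 billion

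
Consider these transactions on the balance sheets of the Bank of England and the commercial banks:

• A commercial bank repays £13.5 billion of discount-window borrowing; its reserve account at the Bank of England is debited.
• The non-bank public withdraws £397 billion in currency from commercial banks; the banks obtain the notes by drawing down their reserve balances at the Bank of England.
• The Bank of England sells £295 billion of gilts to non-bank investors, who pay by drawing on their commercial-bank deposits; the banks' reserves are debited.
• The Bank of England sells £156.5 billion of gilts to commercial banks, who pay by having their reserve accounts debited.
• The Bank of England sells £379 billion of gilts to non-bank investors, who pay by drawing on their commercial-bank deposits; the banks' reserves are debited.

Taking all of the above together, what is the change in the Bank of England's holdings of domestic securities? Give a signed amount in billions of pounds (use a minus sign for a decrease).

-£830.5 billion

Discount-window repayment £13.5 billion: the Bank of England's securities portfolio is untouched → 0.
Currency withdrawal £397 billion: the Bank of England's securities portfolio is untouched → 0.
Asset sale (to non-banks) £295 billion: securities removed from the Bank of England's portfolio → −£295B.
OMO sale (to banks) £156.5 billion: securities removed from the Bank of England's portfolio → −£156.5B.
Asset sale (to non-banks) £379 billion: securities removed from the Bank of England's portfolio → −£379B.
Net: 0 + 0 − 295 − 156.5 − 379 = -£830.5 billion.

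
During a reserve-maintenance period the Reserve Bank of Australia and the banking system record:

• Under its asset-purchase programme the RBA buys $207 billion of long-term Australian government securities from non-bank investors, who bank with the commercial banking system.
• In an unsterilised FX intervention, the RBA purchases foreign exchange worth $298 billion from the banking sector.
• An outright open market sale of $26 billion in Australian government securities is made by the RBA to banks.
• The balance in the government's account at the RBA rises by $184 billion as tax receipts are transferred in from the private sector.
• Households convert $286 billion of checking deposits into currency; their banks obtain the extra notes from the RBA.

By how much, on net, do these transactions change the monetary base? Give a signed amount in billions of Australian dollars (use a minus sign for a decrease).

RBA balance sheet:
  Assets:      Securities +$181B, Foreign assets +$298B
  Liabilities: Bank reserves +$9B, Currency in circulation +$286B, Government deposits +$184B
Monetary base = currency + reserves: +$286B + (+$9B) = +$295 billion.

+$295 billion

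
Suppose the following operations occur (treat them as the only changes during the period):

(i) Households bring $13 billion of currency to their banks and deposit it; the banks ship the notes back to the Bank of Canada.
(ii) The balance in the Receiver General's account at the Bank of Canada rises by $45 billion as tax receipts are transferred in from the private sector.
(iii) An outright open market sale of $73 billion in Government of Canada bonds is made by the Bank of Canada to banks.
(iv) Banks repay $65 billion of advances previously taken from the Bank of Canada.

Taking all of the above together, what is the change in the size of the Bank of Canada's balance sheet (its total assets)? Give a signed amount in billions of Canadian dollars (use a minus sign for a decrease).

Currency deposit $13 billion: only the composition of liabilities changes → 0.
Government account inflow $45 billion: only the composition of liabilities changes → 0.
OMO sale (to banks) $73 billion: a Bank of Canada asset is shed → −$73B.
Discount-window repayment $65 billion: a Bank of Canada asset is shed → −$65B.
Net: 0 + 0 − 73 − 65 = -$138 billion.

-$138 billion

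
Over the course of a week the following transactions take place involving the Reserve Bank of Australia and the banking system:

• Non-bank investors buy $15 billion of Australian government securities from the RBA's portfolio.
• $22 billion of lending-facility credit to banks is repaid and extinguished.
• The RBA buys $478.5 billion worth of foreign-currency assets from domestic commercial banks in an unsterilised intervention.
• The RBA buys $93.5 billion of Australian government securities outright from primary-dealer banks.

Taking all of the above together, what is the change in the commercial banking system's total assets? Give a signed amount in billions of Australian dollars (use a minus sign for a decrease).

RBA balance sheet:
  Assets:      Securities +$78.5B, Loans to banks −$22B, Foreign assets +$478.5B
  Liabilities: Bank reserves +$535B
Commercial banking system:
  Assets:      Reserves at CB +$535B, Securities −$93.5B, Foreign assets −$478.5B
  Liabilities: Checkable deposits −$15B, Borrowings from CB −$22B
Change in total bank assets = -$37 billion.

-$37 billion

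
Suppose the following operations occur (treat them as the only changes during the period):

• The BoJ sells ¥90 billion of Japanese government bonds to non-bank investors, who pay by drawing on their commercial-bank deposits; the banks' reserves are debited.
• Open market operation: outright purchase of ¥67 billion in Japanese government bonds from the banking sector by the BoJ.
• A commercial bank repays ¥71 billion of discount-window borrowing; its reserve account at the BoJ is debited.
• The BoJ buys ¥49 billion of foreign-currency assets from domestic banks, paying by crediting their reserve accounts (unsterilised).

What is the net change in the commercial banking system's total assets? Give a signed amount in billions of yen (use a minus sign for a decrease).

-¥161 billion

Asset sale (to non-banks) ¥90 billion: bank balance sheets shrink → −¥90B.
OMO purchase (from banks) ¥67 billion: just an asset swap on bank balance sheets → 0.
Discount-window repayment ¥71 billion: bank balance sheets shrink → −¥71B.
FX purchase ¥49 billion: just an asset swap on bank balance sheets → 0.
Net: −90 + 0 − 71 + 0 = -¥161 billion.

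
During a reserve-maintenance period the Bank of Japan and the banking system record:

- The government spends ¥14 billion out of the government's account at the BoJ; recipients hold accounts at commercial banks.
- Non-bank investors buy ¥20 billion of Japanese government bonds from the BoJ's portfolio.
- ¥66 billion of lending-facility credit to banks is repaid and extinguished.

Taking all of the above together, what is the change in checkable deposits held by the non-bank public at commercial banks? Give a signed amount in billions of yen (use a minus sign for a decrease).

Government spending ¥14 billion: non-bank counterparties' bank balances rise → +¥14B.
Asset sale (to non-banks) ¥20 billion: non-bank counterparties' bank balances fall → −¥20B.
Discount-window repayment ¥66 billion: the counterparty is a bank, so public deposits are unchanged → 0.
Net: 14 − 20 + 0 = -¥6 billion.

-¥6 billion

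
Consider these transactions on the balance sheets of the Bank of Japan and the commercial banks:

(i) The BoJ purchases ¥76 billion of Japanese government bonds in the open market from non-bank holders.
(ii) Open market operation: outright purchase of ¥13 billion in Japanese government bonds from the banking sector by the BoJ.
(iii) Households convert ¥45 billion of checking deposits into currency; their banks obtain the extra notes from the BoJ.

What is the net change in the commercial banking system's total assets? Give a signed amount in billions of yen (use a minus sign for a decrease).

+¥31 billion

BoJ balance sheet:
  Assets:      Securities +¥89B
  Liabilities: Bank reserves +¥44B, Currency in circulation +¥45B
Commercial banking system:
  Assets:      Reserves at CB +¥44B, Securities −¥13B
  Liabilities: Checkable deposits +¥31B
Change in total bank assets = +¥31 billion.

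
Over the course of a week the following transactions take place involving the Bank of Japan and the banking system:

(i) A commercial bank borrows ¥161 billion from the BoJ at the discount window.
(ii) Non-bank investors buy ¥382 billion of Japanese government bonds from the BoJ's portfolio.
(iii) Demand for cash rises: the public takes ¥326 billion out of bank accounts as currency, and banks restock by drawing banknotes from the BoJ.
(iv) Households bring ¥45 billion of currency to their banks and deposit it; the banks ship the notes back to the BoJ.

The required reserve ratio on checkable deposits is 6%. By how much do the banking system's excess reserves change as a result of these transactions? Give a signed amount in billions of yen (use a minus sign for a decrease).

-¥462.22 billion

Discount-window loan ¥161 billion: reserves +¥161B, deposits 0.
Asset sale (to non-banks) ¥382 billion: reserves −¥382B, deposits −¥382B.
Currency withdrawal ¥326 billion: reserves −¥326B, deposits −¥326B.
Currency deposit ¥45 billion: reserves +¥45B, deposits +¥45B.
Totals: Δreserves = −¥502B, Δdeposits = −¥663B.
Δrequired reserves = 6% × −¥663B = −¥39.78B.
Δexcess reserves = Δreserves − Δrequired = −¥502B − (−¥39.78B) = -¥462.22 billion.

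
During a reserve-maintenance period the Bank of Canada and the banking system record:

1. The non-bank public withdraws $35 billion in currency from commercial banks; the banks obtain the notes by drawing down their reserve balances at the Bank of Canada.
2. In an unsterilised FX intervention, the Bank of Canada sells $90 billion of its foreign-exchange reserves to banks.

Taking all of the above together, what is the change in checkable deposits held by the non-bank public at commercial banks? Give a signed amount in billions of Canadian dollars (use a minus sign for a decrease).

-$35 billion

Currency withdrawal $35 billion: non-bank counterparties' bank balances fall → −$35B.
FX sale $90 billion: the counterparty is a bank, so public deposits are unchanged → 0.
Net: −35 + 0 = -$35 billion.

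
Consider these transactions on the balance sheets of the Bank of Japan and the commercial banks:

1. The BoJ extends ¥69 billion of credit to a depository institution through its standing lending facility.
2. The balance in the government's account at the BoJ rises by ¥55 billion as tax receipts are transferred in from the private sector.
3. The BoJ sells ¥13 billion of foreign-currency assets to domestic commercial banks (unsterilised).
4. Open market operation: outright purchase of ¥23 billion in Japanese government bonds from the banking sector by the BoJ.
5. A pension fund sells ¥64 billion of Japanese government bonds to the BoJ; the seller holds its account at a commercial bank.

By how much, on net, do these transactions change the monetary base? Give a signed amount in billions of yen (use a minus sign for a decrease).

Discount-window loan ¥69 billion: BoJ balance sheet expands → +¥69B.
Government account inflow ¥55 billion: reserves shift to a non-base liability → −¥55B.
FX sale ¥13 billion: BoJ balance sheet contracts → −¥13B.
OMO purchase (from banks) ¥23 billion: BoJ balance sheet expands → +¥23B.
Asset purchase (from non-banks) ¥64 billion: BoJ balance sheet expands → +¥64B.
Net: 69 − 55 − 13 + 23 + 64 = +¥88 billion.

+¥88 billion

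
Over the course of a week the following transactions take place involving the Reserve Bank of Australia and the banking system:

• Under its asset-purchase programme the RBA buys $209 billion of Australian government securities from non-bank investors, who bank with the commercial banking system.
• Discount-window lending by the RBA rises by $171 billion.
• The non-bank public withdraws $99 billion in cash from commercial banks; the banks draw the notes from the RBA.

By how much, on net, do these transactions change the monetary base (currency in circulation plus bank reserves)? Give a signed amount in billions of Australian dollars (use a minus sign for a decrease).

RBA balance sheet:
  Assets:      Securities +$209B, Loans to banks +$171B
  Liabilities: Bank reserves +$281B, Currency in circulation +$99B
Monetary base = currency + reserves: +$99B + (+$281B) = +$380 billion.

+$380 billion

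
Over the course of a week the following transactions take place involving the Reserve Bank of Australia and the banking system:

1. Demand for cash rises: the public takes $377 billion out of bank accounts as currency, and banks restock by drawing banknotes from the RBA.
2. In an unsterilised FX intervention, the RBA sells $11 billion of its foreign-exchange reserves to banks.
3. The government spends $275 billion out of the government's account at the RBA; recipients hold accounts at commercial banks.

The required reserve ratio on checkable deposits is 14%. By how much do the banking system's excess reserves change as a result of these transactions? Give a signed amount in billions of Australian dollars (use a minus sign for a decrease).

-$98.72 billion

Currency withdrawal $377 billion: reserves −$377B, deposits −$377B.
FX sale $11 billion: reserves −$11B, deposits 0.
Government spending $275 billion: reserves +$275B, deposits +$275B.
Totals: Δreserves = −$113B, Δdeposits = −$102B.
Δrequired reserves = 14% × −$102B = −$14.28B.
Δexcess reserves = Δreserves − Δrequired = −$113B − (−$14.28B) = -$98.72 billion.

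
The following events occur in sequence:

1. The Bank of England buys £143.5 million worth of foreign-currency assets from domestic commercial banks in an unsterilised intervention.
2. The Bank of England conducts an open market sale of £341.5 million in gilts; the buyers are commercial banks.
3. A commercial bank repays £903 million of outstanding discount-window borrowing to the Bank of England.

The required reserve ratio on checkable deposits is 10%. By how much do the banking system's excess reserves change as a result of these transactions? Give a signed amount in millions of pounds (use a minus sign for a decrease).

FX purchase £143.5 million: reserves +£143.5M, deposits 0.
OMO sale (to banks) £341.5 million: reserves −£341.5M, deposits 0.
Discount-window repayment £903 million: reserves −£903M, deposits 0.
Totals: Δreserves = −£1101M, Δdeposits = 0.
Δrequired reserves = 10% × 0 = 0.
Δexcess reserves = Δreserves − Δrequired = −£1101M − (0) = -£1101 million.

-£1101 million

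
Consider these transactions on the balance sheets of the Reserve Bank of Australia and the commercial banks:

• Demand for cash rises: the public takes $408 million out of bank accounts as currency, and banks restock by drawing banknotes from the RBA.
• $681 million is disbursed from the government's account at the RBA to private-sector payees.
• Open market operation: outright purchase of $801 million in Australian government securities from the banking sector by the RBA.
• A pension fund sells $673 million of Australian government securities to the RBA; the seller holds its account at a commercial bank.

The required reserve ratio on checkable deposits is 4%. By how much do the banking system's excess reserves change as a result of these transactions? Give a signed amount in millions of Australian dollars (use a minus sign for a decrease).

+$1709.16 million

Currency withdrawal $408 million: reserves −$408M, deposits −$408M.
Government spending $681 million: reserves +$681M, deposits +$681M.
OMO purchase (from banks) $801 million: reserves +$801M, deposits 0.
Asset purchase (from non-banks) $673 million: reserves +$673M, deposits +$673M.
Totals: Δreserves = +$1747M, Δdeposits = +$946M.
Δrequired reserves = 4% × +$946M = +$37.84M.
Δexcess reserves = Δreserves − Δrequired = +$1747M − (+$37.84M) = +$1709.16 million.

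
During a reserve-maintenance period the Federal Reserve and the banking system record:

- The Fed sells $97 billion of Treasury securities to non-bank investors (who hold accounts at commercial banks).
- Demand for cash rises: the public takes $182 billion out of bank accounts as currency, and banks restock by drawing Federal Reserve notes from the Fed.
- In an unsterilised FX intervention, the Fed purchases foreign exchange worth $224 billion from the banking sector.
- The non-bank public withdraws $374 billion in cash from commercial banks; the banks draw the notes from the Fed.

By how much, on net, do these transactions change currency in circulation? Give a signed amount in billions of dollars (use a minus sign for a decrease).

Fed balance sheet:
  Assets:      Securities −$97B, Foreign assets +$224B
  Liabilities: Bank reserves −$429B, Currency in circulation +$556B
So the change in currency in circulation is +$556 billion.

+$556 billion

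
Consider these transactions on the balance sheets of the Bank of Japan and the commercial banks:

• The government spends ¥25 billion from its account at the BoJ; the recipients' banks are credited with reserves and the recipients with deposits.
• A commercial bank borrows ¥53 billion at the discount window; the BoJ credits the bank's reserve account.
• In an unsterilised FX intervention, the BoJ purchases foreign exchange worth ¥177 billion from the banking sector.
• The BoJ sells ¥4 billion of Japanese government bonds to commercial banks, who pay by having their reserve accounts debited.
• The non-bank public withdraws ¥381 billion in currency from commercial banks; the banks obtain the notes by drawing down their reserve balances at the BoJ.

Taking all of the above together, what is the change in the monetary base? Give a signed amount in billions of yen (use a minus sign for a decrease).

+¥251 billion

BoJ balance sheet:
  Assets:      Securities −¥4B, Loans to banks +¥53B, Foreign assets +¥177B
  Liabilities: Bank reserves −¥130B, Currency in circulation +¥381B, Government deposits −¥25B
Monetary base = currency + reserves: +¥381B + (−¥130B) = +¥251 billion.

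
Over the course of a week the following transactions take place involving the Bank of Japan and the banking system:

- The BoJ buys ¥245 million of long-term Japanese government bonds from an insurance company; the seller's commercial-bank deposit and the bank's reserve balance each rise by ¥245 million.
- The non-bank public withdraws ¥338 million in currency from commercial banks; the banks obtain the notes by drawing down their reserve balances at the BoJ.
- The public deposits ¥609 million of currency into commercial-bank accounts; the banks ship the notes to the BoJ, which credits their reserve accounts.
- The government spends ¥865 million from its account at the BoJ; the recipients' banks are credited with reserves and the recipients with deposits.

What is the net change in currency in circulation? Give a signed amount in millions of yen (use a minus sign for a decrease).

Asset purchase (from non-banks) ¥245 million: no currency enters or leaves circulation → 0.
Currency withdrawal ¥338 million: notes leave the central bank → +¥338M.
Currency deposit ¥609 million: notes return to the central bank → −¥609M.
Government spending ¥865 million: no currency enters or leaves circulation → 0.
Net: 0 + 338 − 609 + 0 = -¥271 million.

-¥271 million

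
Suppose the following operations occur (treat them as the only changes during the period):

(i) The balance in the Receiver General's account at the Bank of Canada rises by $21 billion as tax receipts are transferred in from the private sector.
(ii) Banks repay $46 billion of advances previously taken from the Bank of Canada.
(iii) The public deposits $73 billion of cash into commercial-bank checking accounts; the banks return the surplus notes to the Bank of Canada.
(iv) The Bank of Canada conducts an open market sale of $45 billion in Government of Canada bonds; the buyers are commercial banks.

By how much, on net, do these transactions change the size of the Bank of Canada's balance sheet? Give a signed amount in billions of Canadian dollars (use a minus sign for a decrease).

-$91 billion

Government account inflow $21 billion: only the composition of liabilities changes → 0.
Discount-window repayment $46 billion: a Bank of Canada asset is shed → −$46B.
Currency deposit $73 billion: only the composition of liabilities changes → 0.
OMO sale (to banks) $45 billion: a Bank of Canada asset is shed → −$45B.
Net: 0 − 46 + 0 − 45 = -$91 billion.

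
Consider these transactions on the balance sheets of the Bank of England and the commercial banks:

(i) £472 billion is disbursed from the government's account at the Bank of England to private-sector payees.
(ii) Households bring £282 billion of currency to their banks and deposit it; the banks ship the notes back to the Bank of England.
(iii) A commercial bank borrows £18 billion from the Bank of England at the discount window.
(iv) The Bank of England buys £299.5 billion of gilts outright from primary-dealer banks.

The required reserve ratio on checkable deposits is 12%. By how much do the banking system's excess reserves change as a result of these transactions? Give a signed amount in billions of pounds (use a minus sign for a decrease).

+£981.02 billion

Government spending £472 billion: reserves +£472B, deposits +£472B.
Currency deposit £282 billion: reserves +£282B, deposits +£282B.
Discount-window loan £18 billion: reserves +£18B, deposits 0.
OMO purchase (from banks) £299.5 billion: reserves +£299.5B, deposits 0.
Totals: Δreserves = +£1071.5B, Δdeposits = +£754B.
Δrequired reserves = 12% × +£754B = +£90.48B.
Δexcess reserves = Δreserves − Δrequired = +£1071.5B − (+£90.48B) = +£981.02 billion.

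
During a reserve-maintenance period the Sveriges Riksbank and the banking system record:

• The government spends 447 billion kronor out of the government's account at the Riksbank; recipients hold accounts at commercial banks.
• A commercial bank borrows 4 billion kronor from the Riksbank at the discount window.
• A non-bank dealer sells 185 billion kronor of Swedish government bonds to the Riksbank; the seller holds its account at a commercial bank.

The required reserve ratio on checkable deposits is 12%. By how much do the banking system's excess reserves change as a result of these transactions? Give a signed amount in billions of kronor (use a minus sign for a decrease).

+560.16 billion

Government spending 447 billion kronor: reserves +447B, deposits +447B.
Discount-window loan 4 billion kronor: reserves +4B, deposits 0.
Asset purchase (from non-banks) 185 billion kronor: reserves +185B, deposits +185B.
Totals: Δreserves = +636B, Δdeposits = +632B.
Δrequired reserves = 12% × +632B = +75.84B.
Δexcess reserves = Δreserves − Δrequired = +636B − (+75.84B) = +560.16 billion.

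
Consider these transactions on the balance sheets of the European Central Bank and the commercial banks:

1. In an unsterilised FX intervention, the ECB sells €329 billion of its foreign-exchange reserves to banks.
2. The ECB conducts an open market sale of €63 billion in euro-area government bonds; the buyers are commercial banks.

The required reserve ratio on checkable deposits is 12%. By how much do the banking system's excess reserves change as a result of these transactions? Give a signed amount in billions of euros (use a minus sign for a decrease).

FX sale €329 billion: reserves −€329B, deposits 0.
OMO sale (to banks) €63 billion: reserves −€63B, deposits 0.
Totals: Δreserves = −€392B, Δdeposits = 0.
Δrequired reserves = 12% × 0 = 0.
Δexcess reserves = Δreserves − Δrequired = −€392B − (0) = -€392 billion.

-€392 billion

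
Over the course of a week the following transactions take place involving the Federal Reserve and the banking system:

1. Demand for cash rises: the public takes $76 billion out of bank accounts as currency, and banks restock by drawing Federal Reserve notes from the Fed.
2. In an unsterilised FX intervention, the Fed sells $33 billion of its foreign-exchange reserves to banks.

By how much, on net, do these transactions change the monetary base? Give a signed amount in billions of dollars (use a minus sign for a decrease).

-$33 billion

Currency withdrawal $76 billion: just a shift between currency and reserves — both are base money → 0.
FX sale $33 billion: Fed balance sheet contracts → −$33B.
Net: 0 − 33 = -$33 billion.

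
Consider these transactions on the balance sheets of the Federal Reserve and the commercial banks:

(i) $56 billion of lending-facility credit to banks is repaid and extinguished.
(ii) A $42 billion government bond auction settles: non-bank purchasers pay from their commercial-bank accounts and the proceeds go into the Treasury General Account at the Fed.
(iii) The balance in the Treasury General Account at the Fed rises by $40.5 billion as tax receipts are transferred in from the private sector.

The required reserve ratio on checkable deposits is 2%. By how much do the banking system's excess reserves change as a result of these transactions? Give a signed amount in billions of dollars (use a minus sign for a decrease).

Discount-window repayment $56 billion: reserves −$56B, deposits 0.
Government account inflow $42 billion: reserves −$42B, deposits −$42B.
Government account inflow $40.5 billion: reserves −$40.5B, deposits −$40.5B.
Totals: Δreserves = −$138.5B, Δdeposits = −$82.5B.
Δrequired reserves = 2% × −$82.5B = −$1.65B.
Δexcess reserves = Δreserves − Δrequired = −$138.5B − (−$1.65B) = -$136.85 billion.

-$136.85 billion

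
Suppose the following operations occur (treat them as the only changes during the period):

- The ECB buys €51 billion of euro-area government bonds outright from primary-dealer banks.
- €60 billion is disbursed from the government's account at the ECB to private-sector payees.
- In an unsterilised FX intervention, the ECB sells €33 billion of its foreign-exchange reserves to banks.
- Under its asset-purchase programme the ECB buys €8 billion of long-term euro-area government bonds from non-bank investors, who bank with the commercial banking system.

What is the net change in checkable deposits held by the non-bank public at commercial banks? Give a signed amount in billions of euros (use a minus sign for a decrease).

OMO purchase (from banks) €51 billion: the counterparty is a bank, so public deposits are unchanged → 0.
Government spending €60 billion: non-bank counterparties' bank balances rise → +€60B.
FX sale €33 billion: the counterparty is a bank, so public deposits are unchanged → 0.
Asset purchase (from non-banks) €8 billion: non-bank counterparties' bank balances rise → +€8B.
Net: 0 + 60 + 0 + 8 = +€68 billion.

+€68 billion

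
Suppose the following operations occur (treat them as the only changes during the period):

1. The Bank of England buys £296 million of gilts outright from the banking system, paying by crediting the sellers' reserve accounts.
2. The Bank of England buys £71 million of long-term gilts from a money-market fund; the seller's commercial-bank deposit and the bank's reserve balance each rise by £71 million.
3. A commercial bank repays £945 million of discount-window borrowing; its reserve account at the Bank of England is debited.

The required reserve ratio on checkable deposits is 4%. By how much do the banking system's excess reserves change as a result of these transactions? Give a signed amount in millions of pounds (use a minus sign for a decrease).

OMO purchase (from banks) £296 million: reserves +£296M, deposits 0.
Asset purchase (from non-banks) £71 million: reserves +£71M, deposits +£71M.
Discount-window repayment £945 million: reserves −£945M, deposits 0.
Totals: Δreserves = −£578M, Δdeposits = +£71M.
Δrequired reserves = 4% × +£71M = +£2.84M.
Δexcess reserves = Δreserves − Δrequired = −£578M − (+£2.84M) = -£580.84 million.

-£580.84 million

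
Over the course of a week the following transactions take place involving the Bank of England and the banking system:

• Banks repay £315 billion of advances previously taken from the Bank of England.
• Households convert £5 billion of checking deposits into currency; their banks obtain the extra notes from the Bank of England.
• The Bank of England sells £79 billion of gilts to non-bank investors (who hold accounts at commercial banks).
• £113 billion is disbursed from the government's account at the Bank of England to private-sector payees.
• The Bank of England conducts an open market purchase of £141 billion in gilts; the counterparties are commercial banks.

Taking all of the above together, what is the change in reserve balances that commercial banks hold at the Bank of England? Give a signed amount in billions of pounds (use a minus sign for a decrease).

Discount-window repayment £315 billion: repayment is debited from reserves → −£315B.
Currency withdrawal £5 billion: banks swap reserves for currency → −£5B.
Asset sale (to non-banks) £79 billion: the non-bank buyers' banks settle from reserves → −£79B.
Government spending £113 billion: government payments flow into bank reserve accounts → +£113B.
OMO purchase (from banks) £141 billion: the Bank of England pays by crediting reserve accounts → +£141B.
Net: −315 − 5 − 79 + 113 + 141 = -£145 billion.

-£145 billion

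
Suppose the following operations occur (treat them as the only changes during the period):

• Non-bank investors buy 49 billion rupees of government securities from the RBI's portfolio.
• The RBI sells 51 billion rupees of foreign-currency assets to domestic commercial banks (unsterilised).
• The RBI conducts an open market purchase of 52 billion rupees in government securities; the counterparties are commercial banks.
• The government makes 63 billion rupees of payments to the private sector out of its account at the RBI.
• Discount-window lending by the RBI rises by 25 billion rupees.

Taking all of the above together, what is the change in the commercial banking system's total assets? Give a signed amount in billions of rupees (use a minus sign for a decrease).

Asset sale (to non-banks) 49 billion rupees: bank balance sheets shrink → −49B.
FX sale 51 billion rupees: just an asset swap on bank balance sheets → 0.
OMO purchase (from banks) 52 billion rupees: just an asset swap on bank balance sheets → 0.
Government spending 63 billion rupees: bank balance sheets expand → +63B.
Discount-window loan 25 billion rupees: bank balance sheets expand → +25B.
Net: −49 + 0 + 0 + 63 + 25 = +39 billion.

+39 billion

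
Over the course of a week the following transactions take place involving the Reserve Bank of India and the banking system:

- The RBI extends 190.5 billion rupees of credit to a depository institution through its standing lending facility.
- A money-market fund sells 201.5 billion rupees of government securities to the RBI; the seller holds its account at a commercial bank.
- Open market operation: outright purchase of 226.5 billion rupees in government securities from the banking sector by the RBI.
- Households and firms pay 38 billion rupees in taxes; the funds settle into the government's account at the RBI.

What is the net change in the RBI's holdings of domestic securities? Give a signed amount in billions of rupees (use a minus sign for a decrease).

RBI balance sheet:
  Assets:      Securities +428B, Loans to banks +190.5B
  Liabilities: Bank reserves +580.5B, Government deposits +38B
So the change in the RBI's holdings of domestic securities is +428 billion.

+428 billion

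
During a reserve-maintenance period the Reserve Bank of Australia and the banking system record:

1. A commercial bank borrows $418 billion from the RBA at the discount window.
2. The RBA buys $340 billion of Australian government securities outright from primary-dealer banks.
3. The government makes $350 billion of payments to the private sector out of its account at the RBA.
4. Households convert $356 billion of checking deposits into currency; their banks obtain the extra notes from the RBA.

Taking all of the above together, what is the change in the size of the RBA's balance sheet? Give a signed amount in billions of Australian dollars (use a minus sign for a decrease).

+$758 billion

RBA balance sheet:
  Assets:      Securities +$340B, Loans to banks +$418B
  Liabilities: Bank reserves +$752B, Currency in circulation +$356B, Government deposits −$350B
Change in total RBA assets = +$758 billion.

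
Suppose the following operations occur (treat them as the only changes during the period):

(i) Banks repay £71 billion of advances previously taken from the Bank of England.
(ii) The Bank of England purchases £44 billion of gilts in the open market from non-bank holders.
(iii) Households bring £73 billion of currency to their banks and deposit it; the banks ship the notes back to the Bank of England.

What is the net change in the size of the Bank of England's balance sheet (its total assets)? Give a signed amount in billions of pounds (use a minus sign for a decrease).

Discount-window repayment £71 billion: a Bank of England asset is shed → −£71B.
Asset purchase (from non-banks) £44 billion: a Bank of England asset is acquired → +£44B.
Currency deposit £73 billion: only the composition of liabilities changes → 0.
Net: −71 + 44 + 0 = -£27 billion.

-£27 billion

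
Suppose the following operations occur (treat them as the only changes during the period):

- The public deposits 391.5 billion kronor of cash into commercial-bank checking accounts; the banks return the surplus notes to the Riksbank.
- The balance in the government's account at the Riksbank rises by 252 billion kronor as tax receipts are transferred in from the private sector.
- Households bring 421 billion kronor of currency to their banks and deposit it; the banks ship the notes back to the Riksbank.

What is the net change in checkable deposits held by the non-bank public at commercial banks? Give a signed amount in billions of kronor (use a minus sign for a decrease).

Currency deposit 391.5 billion kronor: non-bank counterparties' bank balances rise → +391.5B.
Government account inflow 252 billion kronor: non-bank counterparties' bank balances fall → −252B.
Currency deposit 421 billion kronor: non-bank counterparties' bank balances rise → +421B.
Net: 391.5 − 252 + 421 = +560.5 billion.

+560.5 billion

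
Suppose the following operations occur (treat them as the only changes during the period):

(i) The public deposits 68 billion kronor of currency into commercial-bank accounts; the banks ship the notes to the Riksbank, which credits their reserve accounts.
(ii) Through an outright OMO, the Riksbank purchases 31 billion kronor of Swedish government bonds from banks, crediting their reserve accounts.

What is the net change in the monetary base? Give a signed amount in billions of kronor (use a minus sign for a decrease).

+31 billion

Riksbank balance sheet:
  Assets:      Securities +31B
  Liabilities: Bank reserves +99B, Currency in circulation −68B
Monetary base = currency + reserves: −68B + (+99B) = +31 billion.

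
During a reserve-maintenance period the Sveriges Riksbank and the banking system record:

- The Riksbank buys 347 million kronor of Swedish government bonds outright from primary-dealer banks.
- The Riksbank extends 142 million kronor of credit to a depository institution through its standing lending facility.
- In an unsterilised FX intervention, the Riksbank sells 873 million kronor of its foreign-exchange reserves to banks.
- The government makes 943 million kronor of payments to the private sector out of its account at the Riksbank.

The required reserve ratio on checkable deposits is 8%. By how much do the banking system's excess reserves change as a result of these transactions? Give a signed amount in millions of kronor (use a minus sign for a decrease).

+483.56 million

OMO purchase (from banks) 347 million kronor: reserves +347M, deposits 0.
Discount-window loan 142 million kronor: reserves +142M, deposits 0.
FX sale 873 million kronor: reserves −873M, deposits 0.
Government spending 943 million kronor: reserves +943M, deposits +943M.
Totals: Δreserves = +559M, Δdeposits = +943M.
Δrequired reserves = 8% × +943M = +75.44M.
Δexcess reserves = Δreserves − Δrequired = +559M − (+75.44M) = +483.56 million.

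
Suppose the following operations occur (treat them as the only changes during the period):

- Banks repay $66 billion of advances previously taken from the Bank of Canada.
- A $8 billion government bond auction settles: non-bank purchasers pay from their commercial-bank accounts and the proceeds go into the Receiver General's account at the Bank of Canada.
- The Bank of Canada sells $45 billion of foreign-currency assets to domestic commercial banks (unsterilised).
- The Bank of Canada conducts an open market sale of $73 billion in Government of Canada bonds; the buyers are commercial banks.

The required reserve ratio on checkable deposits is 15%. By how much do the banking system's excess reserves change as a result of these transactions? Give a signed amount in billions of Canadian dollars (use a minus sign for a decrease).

-$190.8 billion

Discount-window repayment $66 billion: reserves −$66B, deposits 0.
Government account inflow $8 billion: reserves −$8B, deposits −$8B.
FX sale $45 billion: reserves −$45B, deposits 0.
OMO sale (to banks) $73 billion: reserves −$73B, deposits 0.
Totals: Δreserves = −$192B, Δdeposits = −$8B.
Δrequired reserves = 15% × −$8B = −$1.2B.
Δexcess reserves = Δreserves − Δrequired = −$192B − (−$1.2B) = -$190.8 billion.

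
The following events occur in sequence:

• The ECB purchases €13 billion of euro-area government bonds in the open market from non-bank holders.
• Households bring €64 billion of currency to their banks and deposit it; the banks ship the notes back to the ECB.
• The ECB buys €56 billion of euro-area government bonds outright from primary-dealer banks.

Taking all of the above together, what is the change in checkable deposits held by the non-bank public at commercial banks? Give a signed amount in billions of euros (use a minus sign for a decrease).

ECB balance sheet:
  Assets:      Securities +€69B
  Liabilities: Bank reserves +€133B, Currency in circulation −€64B
Commercial banking system:
  Assets:      Reserves at CB +€133B, Securities −€56B
  Liabilities: Checkable deposits +€77B
So the change in checkable deposits held by the non-bank public at commercial banks is +€77 billion.

+€77 billion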